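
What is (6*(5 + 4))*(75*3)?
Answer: 12150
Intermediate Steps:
(6*(5 + 4))*(75*3) = (6*9)*225 = 54*225 = 12150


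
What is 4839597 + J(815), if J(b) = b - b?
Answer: 4839597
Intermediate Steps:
J(b) = 0
4839597 + J(815) = 4839597 + 0 = 4839597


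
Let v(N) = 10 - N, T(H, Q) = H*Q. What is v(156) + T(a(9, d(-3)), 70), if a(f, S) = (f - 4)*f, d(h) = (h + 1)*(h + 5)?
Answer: 3004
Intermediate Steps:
d(h) = (1 + h)*(5 + h)
a(f, S) = f*(-4 + f) (a(f, S) = (-4 + f)*f = f*(-4 + f))
v(156) + T(a(9, d(-3)), 70) = (10 - 1*156) + (9*(-4 + 9))*70 = (10 - 156) + (9*5)*70 = -146 + 45*70 = -146 + 3150 = 3004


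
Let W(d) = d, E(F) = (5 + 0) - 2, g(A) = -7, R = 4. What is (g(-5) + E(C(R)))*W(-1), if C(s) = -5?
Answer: 4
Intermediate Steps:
E(F) = 3 (E(F) = 5 - 2 = 3)
(g(-5) + E(C(R)))*W(-1) = (-7 + 3)*(-1) = -4*(-1) = 4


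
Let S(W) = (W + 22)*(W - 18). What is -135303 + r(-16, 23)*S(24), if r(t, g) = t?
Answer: -139719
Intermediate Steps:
S(W) = (-18 + W)*(22 + W) (S(W) = (22 + W)*(-18 + W) = (-18 + W)*(22 + W))
-135303 + r(-16, 23)*S(24) = -135303 - 16*(-396 + 24**2 + 4*24) = -135303 - 16*(-396 + 576 + 96) = -135303 - 16*276 = -135303 - 4416 = -139719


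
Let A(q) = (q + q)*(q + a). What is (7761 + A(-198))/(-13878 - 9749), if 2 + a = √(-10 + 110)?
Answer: -83001/23627 ≈ -3.5130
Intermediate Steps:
a = 8 (a = -2 + √(-10 + 110) = -2 + √100 = -2 + 10 = 8)
A(q) = 2*q*(8 + q) (A(q) = (q + q)*(q + 8) = (2*q)*(8 + q) = 2*q*(8 + q))
(7761 + A(-198))/(-13878 - 9749) = (7761 + 2*(-198)*(8 - 198))/(-13878 - 9749) = (7761 + 2*(-198)*(-190))/(-23627) = (7761 + 75240)*(-1/23627) = 83001*(-1/23627) = -83001/23627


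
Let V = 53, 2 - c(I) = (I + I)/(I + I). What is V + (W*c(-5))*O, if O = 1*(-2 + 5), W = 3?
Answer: 62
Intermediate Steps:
c(I) = 1 (c(I) = 2 - (I + I)/(I + I) = 2 - 2*I/(2*I) = 2 - 2*I*1/(2*I) = 2 - 1*1 = 2 - 1 = 1)
O = 3 (O = 1*3 = 3)
V + (W*c(-5))*O = 53 + (3*1)*3 = 53 + 3*3 = 53 + 9 = 62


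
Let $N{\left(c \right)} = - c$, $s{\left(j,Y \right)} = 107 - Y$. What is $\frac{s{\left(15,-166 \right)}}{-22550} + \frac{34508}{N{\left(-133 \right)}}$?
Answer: $\frac{778119091}{2999150} \approx 259.45$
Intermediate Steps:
$\frac{s{\left(15,-166 \right)}}{-22550} + \frac{34508}{N{\left(-133 \right)}} = \frac{107 - -166}{-22550} + \frac{34508}{\left(-1\right) \left(-133\right)} = \left(107 + 166\right) \left(- \frac{1}{22550}\right) + \frac{34508}{133} = 273 \left(- \frac{1}{22550}\right) + 34508 \cdot \frac{1}{133} = - \frac{273}{22550} + \frac{34508}{133} = \frac{778119091}{2999150}$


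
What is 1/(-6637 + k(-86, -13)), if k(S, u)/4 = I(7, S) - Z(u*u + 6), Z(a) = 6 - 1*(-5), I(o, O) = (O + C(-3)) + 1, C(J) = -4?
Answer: -1/7037 ≈ -0.00014211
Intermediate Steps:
I(o, O) = -3 + O (I(o, O) = (O - 4) + 1 = (-4 + O) + 1 = -3 + O)
Z(a) = 11 (Z(a) = 6 + 5 = 11)
k(S, u) = -56 + 4*S (k(S, u) = 4*((-3 + S) - 1*11) = 4*((-3 + S) - 11) = 4*(-14 + S) = -56 + 4*S)
1/(-6637 + k(-86, -13)) = 1/(-6637 + (-56 + 4*(-86))) = 1/(-6637 + (-56 - 344)) = 1/(-6637 - 400) = 1/(-7037) = -1/7037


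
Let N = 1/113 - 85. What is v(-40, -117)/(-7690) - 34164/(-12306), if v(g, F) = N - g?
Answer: 2479171232/891128735 ≈ 2.7821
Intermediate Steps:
N = -9604/113 (N = 1/113 - 85 = -9604/113 ≈ -84.991)
v(g, F) = -9604/113 - g
v(-40, -117)/(-7690) - 34164/(-12306) = (-9604/113 - 1*(-40))/(-7690) - 34164/(-12306) = (-9604/113 + 40)*(-1/7690) - 34164*(-1/12306) = -5084/113*(-1/7690) + 5694/2051 = 2542/434485 + 5694/2051 = 2479171232/891128735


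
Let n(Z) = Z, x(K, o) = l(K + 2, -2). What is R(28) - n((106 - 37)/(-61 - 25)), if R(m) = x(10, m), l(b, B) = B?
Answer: -103/86 ≈ -1.1977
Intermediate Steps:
x(K, o) = -2
R(m) = -2
R(28) - n((106 - 37)/(-61 - 25)) = -2 - (106 - 37)/(-61 - 25) = -2 - 69/(-86) = -2 - 69*(-1)/86 = -2 - 1*(-69/86) = -2 + 69/86 = -103/86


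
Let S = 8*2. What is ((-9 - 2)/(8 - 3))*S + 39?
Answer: 19/5 ≈ 3.8000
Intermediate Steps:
S = 16
((-9 - 2)/(8 - 3))*S + 39 = ((-9 - 2)/(8 - 3))*16 + 39 = -11/5*16 + 39 = -176/5 + 39 = 19/5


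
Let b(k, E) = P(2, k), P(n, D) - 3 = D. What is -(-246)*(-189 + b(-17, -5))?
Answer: -49938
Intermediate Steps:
P(n, D) = 3 + D
b(k, E) = 3 + k
-(-246)*(-189 + b(-17, -5)) = -(-246)*(-189 + (3 - 17)) = -(-246)*(-189 - 14) = -(-246)*(-203) = -1*49938 = -49938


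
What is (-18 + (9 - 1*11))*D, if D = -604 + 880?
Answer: -5520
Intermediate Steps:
D = 276
(-18 + (9 - 1*11))*D = (-18 + (9 - 1*11))*276 = (-18 + (9 - 11))*276 = (-18 - 2)*276 = -20*276 = -5520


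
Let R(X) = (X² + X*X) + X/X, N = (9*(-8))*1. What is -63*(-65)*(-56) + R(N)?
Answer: -218951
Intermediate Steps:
N = -72 (N = -72*1 = -72)
R(X) = 1 + 2*X² (R(X) = (X² + X²) + 1 = 2*X² + 1 = 1 + 2*X²)
-63*(-65)*(-56) + R(N) = -63*(-65)*(-56) + (1 + 2*(-72)²) = 4095*(-56) + (1 + 2*5184) = -229320 + (1 + 10368) = -229320 + 10369 = -218951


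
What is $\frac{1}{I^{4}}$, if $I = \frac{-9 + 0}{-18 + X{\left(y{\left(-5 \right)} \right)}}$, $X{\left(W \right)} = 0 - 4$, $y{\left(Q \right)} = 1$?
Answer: $\frac{234256}{6561} \approx 35.704$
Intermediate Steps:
$X{\left(W \right)} = -4$
$I = \frac{9}{22}$ ($I = \frac{-9 + 0}{-18 - 4} = - \frac{9}{-22} = \left(-9\right) \left(- \frac{1}{22}\right) = \frac{9}{22} \approx 0.40909$)
$\frac{1}{I^{4}} = \frac{1}{\left(\frac{9}{22}\right)^{4}} = \frac{1}{\frac{6561}{234256}} = \frac{234256}{6561}$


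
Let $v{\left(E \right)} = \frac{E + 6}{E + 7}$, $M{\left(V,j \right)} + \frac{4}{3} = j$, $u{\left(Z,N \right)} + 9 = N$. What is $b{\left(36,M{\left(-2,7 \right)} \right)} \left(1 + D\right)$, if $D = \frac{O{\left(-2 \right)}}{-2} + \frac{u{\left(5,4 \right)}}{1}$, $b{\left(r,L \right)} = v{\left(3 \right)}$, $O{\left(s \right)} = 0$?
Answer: $- \frac{18}{5} \approx -3.6$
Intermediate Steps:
$u{\left(Z,N \right)} = -9 + N$
$M{\left(V,j \right)} = - \frac{4}{3} + j$
$v{\left(E \right)} = \frac{6 + E}{7 + E}$
$b{\left(r,L \right)} = \frac{9}{10}$ ($b{\left(r,L \right)} = \frac{6 + 3}{7 + 3} = \frac{1}{10} \cdot 9 = \frac{9}{10}$)
$D = -5$ ($D = \frac{0}{-2} + \frac{-9 + 4}{1} = 0 \left(- \frac{1}{2}\right) - 5 = 0 - 5 = -5$)
$b{\left(36,M{\left(-2,7 \right)} \right)} \left(1 + D\right) = \frac{9 \left(1 - 5\right)}{10} = \frac{9}{10} \left(-4\right) = - \frac{18}{5}$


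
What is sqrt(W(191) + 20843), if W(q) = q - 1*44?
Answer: sqrt(20990) ≈ 144.88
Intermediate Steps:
W(q) = -44 + q (W(q) = q - 44 = -44 + q)
sqrt(W(191) + 20843) = sqrt((-44 + 191) + 20843) = sqrt(147 + 20843) = sqrt(20990)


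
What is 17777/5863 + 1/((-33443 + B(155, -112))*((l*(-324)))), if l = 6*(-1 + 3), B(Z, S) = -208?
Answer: 2325855365239/767086120944 ≈ 3.0321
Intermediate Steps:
l = 12 (l = 6*2 = 12)
17777/5863 + 1/((-33443 + B(155, -112))*((l*(-324)))) = 17777/5863 + 1/((-33443 - 208)*((12*(-324)))) = 17777*(1/5863) + 1/(-33651*(-3888)) = 17777/5863 - 1/33651*(-1/3888) = 17777/5863 + 1/130835088 = 2325855365239/767086120944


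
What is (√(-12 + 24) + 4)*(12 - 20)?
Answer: -32 - 16*√3 ≈ -59.713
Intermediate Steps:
(√(-12 + 24) + 4)*(12 - 20) = (√12 + 4)*(-8) = (2*√3 + 4)*(-8) = (4 + 2*√3)*(-8) = -32 - 16*√3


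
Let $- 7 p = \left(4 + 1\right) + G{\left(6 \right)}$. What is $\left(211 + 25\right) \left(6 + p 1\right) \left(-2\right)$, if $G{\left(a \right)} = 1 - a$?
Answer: $-2832$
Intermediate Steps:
$p = 0$ ($p = - \frac{\left(4 + 1\right) + \left(1 - 6\right)}{7} = - \frac{5 + \left(1 - 6\right)}{7} = - \frac{5 - 5}{7} = \left(- \frac{1}{7}\right) 0 = 0$)
$\left(211 + 25\right) \left(6 + p 1\right) \left(-2\right) = \left(211 + 25\right) \left(6 + 0 \cdot 1\right) \left(-2\right) = 236 \left(6 + 0\right) \left(-2\right) = 236 \cdot 6 \left(-2\right) = 236 \left(-12\right) = -2832$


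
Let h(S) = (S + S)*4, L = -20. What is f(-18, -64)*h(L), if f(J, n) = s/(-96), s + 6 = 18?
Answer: 20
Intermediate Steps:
s = 12 (s = -6 + 18 = 12)
f(J, n) = -1/8 (f(J, n) = 12/(-96) = 12*(-1/96) = -1/8)
h(S) = 8*S (h(S) = (2*S)*4 = 8*S)
f(-18, -64)*h(L) = -(-20) = -1/8*(-160) = 20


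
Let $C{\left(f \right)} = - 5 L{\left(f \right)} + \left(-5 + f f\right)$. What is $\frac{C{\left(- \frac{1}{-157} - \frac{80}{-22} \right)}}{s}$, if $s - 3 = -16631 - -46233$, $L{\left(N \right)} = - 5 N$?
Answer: $\frac{296277961}{88297771045} \approx 0.0033554$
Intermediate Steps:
$C{\left(f \right)} = -5 + f^{2} + 25 f$ ($C{\left(f \right)} = - 5 \left(- 5 f\right) + \left(-5 + f f\right) = 25 f + \left(-5 + f^{2}\right) = -5 + f^{2} + 25 f$)
$s = 29605$ ($s = 3 - -29602 = 3 + \left(-16631 + 46233\right) = 3 + 29602 = 29605$)
$\frac{C{\left(- \frac{1}{-157} - \frac{80}{-22} \right)}}{s} = \frac{-5 + \left(- \frac{1}{-157} - \frac{80}{-22}\right)^{2} + 25 \left(- \frac{1}{-157} - \frac{80}{-22}\right)}{29605} = \left(-5 + \left(\left(-1\right) \left(- \frac{1}{157}\right) - - \frac{40}{11}\right)^{2} + 25 \left(\left(-1\right) \left(- \frac{1}{157}\right) - - \frac{40}{11}\right)\right) \frac{1}{29605} = \left(-5 + \left(\frac{1}{157} + \frac{40}{11}\right)^{2} + 25 \left(\frac{1}{157} + \frac{40}{11}\right)\right) \frac{1}{29605} = \left(-5 + \left(\frac{6291}{1727}\right)^{2} + 25 \cdot \frac{6291}{1727}\right) \frac{1}{29605} = \left(-5 + \frac{39576681}{2982529} + \frac{157275}{1727}\right) \frac{1}{29605} = \frac{296277961}{2982529} \cdot \frac{1}{29605} = \frac{296277961}{88297771045}$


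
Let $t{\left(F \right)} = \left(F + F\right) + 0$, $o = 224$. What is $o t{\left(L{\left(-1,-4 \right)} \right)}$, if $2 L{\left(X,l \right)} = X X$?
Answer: $224$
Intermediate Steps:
$L{\left(X,l \right)} = \frac{X^{2}}{2}$ ($L{\left(X,l \right)} = \frac{X X}{2} = \frac{X^{2}}{2}$)
$t{\left(F \right)} = 2 F$ ($t{\left(F \right)} = 2 F + 0 = 2 F$)
$o t{\left(L{\left(-1,-4 \right)} \right)} = 224 \cdot 2 \frac{\left(-1\right)^{2}}{2} = 224 \cdot 2 \cdot \frac{1}{2} \cdot 1 = 224 \cdot 2 \cdot \frac{1}{2} = 224 \cdot 1 = 224$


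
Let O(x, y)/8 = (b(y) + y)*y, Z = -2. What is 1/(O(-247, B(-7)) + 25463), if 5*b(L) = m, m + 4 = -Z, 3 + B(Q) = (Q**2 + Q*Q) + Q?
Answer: 5/435667 ≈ 1.1477e-5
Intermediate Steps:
B(Q) = -3 + Q + 2*Q**2 (B(Q) = -3 + ((Q**2 + Q*Q) + Q) = -3 + ((Q**2 + Q**2) + Q) = -3 + (2*Q**2 + Q) = -3 + (Q + 2*Q**2) = -3 + Q + 2*Q**2)
m = -2 (m = -4 - 1*(-2) = -4 + 2 = -2)
b(L) = -2/5 (b(L) = (1/5)*(-2) = -2/5)
O(x, y) = 8*y*(-2/5 + y) (O(x, y) = 8*((-2/5 + y)*y) = 8*(y*(-2/5 + y)) = 8*y*(-2/5 + y))
1/(O(-247, B(-7)) + 25463) = 1/(8*(-3 - 7 + 2*(-7)**2)*(-2 + 5*(-3 - 7 + 2*(-7)**2))/5 + 25463) = 1/(8*(-3 - 7 + 2*49)*(-2 + 5*(-3 - 7 + 2*49))/5 + 25463) = 1/(8*(-3 - 7 + 98)*(-2 + 5*(-3 - 7 + 98))/5 + 25463) = 1/((8/5)*88*(-2 + 5*88) + 25463) = 1/((8/5)*88*(-2 + 440) + 25463) = 1/((8/5)*88*438 + 25463) = 1/(308352/5 + 25463) = 1/(435667/5) = 5/435667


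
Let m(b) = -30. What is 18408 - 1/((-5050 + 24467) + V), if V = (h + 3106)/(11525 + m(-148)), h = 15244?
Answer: 821794839725/44643353 ≈ 18408.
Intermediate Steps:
V = 3670/2299 (V = (15244 + 3106)/(11525 - 30) = 18350/11495 = 18350*(1/11495) = 3670/2299 ≈ 1.5963)
18408 - 1/((-5050 + 24467) + V) = 18408 - 1/((-5050 + 24467) + 3670/2299) = 18408 - 1/(19417 + 3670/2299) = 18408 - 1/44643353/2299 = 18408 - 1*2299/44643353 = 18408 - 2299/44643353 = 821794839725/44643353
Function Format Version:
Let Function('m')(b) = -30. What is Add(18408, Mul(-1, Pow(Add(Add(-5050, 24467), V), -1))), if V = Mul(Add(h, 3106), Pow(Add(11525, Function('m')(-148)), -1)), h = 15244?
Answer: Rational(821794839725, 44643353) ≈ 18408.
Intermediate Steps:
V = Rational(3670, 2299) (V = Mul(Add(15244, 3106), Pow(Add(11525, -30), -1)) = Mul(18350, Pow(11495, -1)) = Mul(18350, Rational(1, 11495)) = Rational(3670, 2299) ≈ 1.5963)
Add(18408, Mul(-1, Pow(Add(Add(-5050, 24467), V), -1))) = Add(18408, Mul(-1, Pow(Add(Add(-5050, 24467), Rational(3670, 2299)), -1))) = Add(18408, Mul(-1, Pow(Add(19417, Rational(3670, 2299)), -1))) = Add(18408, Mul(-1, Pow(Rational(44643353, 2299), -1))) = Add(18408, Mul(-1, Rational(2299, 44643353))) = Add(18408, Rational(-2299, 44643353)) = Rational(821794839725, 44643353)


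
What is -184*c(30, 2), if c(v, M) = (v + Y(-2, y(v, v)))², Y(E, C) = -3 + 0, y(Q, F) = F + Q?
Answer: -134136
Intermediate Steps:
Y(E, C) = -3
c(v, M) = (-3 + v)² (c(v, M) = (v - 3)² = (-3 + v)²)
-184*c(30, 2) = -184*(-3 + 30)² = -184*27² = -184*729 = -134136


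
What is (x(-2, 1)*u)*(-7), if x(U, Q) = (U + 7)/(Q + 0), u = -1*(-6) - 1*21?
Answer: 525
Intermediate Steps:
u = -15 (u = 6 - 21 = -15)
x(U, Q) = (7 + U)/Q
(x(-2, 1)*u)*(-7) = (((7 - 2)/1)*(-15))*(-7) = ((1*5)*(-15))*(-7) = (5*(-15))*(-7) = -75*(-7) = 525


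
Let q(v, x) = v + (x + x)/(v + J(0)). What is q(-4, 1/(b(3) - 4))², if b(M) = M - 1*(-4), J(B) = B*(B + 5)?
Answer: 625/36 ≈ 17.361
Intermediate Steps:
J(B) = B*(5 + B)
b(M) = 4 + M (b(M) = M + 4 = 4 + M)
q(v, x) = v + 2*x/v (q(v, x) = v + (x + x)/(v + 0*(5 + 0)) = v + (2*x)/(v + 0*5) = v + (2*x)/(v + 0) = v + (2*x)/v = v + 2*x/v)
q(-4, 1/(b(3) - 4))² = (-4 + 2/(((4 + 3) - 4)*(-4)))² = (-4 + 2*(-¼)/(7 - 4))² = (-4 + 2*(-¼)/3)² = (-4 + 2*(⅓)*(-¼))² = (-4 - ⅙)² = (-25/6)² = 625/36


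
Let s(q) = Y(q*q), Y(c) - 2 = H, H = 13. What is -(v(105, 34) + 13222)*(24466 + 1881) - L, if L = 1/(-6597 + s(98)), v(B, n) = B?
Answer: -2311114418957/6582 ≈ -3.5113e+8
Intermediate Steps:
Y(c) = 15 (Y(c) = 2 + 13 = 15)
s(q) = 15
L = -1/6582 (L = 1/(-6597 + 15) = 1/(-6582) = -1/6582 ≈ -0.00015193)
-(v(105, 34) + 13222)*(24466 + 1881) - L = -(105 + 13222)*(24466 + 1881) - 1*(-1/6582) = -13327*26347 + 1/6582 = -1*351126469 + 1/6582 = -351126469 + 1/6582 = -2311114418957/6582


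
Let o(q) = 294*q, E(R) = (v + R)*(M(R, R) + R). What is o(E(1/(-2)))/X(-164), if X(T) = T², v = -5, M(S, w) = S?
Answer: 1617/26896 ≈ 0.060120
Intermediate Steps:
E(R) = 2*R*(-5 + R) (E(R) = (-5 + R)*(R + R) = (-5 + R)*(2*R) = 2*R*(-5 + R))
o(E(1/(-2)))/X(-164) = (294*(2*(-5 + 1/(-2))/(-2)))/((-164)²) = (294*(2*(-½)*(-5 - ½)))/26896 = (294*(2*(-½)*(-11/2)))*(1/26896) = (294*(11/2))*(1/26896) = 1617*(1/26896) = 1617/26896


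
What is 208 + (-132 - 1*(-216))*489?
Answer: 41284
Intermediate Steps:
208 + (-132 - 1*(-216))*489 = 208 + (-132 + 216)*489 = 208 + 84*489 = 208 + 41076 = 41284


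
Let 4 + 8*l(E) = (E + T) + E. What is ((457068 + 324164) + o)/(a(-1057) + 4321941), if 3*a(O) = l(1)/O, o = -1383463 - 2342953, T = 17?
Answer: -24904475904/36546333091 ≈ -0.68145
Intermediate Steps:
o = -3726416
l(E) = 13/8 + E/4 (l(E) = -1/2 + ((E + 17) + E)/8 = -1/2 + ((17 + E) + E)/8 = -1/2 + (17 + 2*E)/8 = -1/2 + (17/8 + E/4) = 13/8 + E/4)
a(O) = 5/(8*O) (a(O) = ((13/8 + (1/4)*1)/O)/3 = ((13/8 + 1/4)/O)/3 = (15/(8*O))/3 = 5/(8*O))
((457068 + 324164) + o)/(a(-1057) + 4321941) = ((457068 + 324164) - 3726416)/((5/8)/(-1057) + 4321941) = (781232 - 3726416)/((5/8)*(-1/1057) + 4321941) = -2945184/(-5/8456 + 4321941) = -2945184/36546333091/8456 = -2945184*8456/36546333091 = -24904475904/36546333091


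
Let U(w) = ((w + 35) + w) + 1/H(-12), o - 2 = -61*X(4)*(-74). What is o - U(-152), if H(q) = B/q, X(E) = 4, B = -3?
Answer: 18323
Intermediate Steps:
H(q) = -3/q
o = 18058 (o = 2 - 61*4*(-74) = 2 - 244*(-74) = 2 + 18056 = 18058)
U(w) = 39 + 2*w (U(w) = ((w + 35) + w) + 1/(-3/(-12)) = ((35 + w) + w) + 1/(-3*(-1/12)) = (35 + 2*w) + 1/(¼) = (35 + 2*w) + 4 = 39 + 2*w)
o - U(-152) = 18058 - (39 + 2*(-152)) = 18058 - (39 - 304) = 18058 - 1*(-265) = 18058 + 265 = 18323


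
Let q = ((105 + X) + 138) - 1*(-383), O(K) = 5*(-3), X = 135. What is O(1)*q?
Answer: -11415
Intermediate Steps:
O(K) = -15
q = 761 (q = ((105 + 135) + 138) - 1*(-383) = (240 + 138) + 383 = 378 + 383 = 761)
O(1)*q = -15*761 = -11415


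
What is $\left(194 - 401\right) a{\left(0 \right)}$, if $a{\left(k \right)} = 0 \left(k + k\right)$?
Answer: $0$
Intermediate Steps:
$a{\left(k \right)} = 0$ ($a{\left(k \right)} = 0 \cdot 2 k = 0$)
$\left(194 - 401\right) a{\left(0 \right)} = \left(194 - 401\right) 0 = \left(-207\right) 0 = 0$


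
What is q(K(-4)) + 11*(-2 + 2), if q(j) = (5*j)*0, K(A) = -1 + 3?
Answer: 0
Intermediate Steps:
K(A) = 2
q(j) = 0
q(K(-4)) + 11*(-2 + 2) = 0 + 11*(-2 + 2) = 0 + 11*0 = 0 + 0 = 0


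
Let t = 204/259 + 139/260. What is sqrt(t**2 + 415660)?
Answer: sqrt(1884891188195681)/67340 ≈ 644.72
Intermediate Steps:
t = 89041/67340 (t = 204*(1/259) + 139*(1/260) = 204/259 + 139/260 = 89041/67340 ≈ 1.3223)
sqrt(t**2 + 415660) = sqrt((89041/67340)**2 + 415660) = sqrt(7928299681/4534675600 + 415660) = sqrt(1884891188195681/4534675600) = sqrt(1884891188195681)/67340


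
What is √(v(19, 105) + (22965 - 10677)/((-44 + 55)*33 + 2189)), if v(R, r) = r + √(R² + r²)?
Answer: √(11174889 + 101761*√11386)/319 ≈ 14.715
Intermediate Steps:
√(v(19, 105) + (22965 - 10677)/((-44 + 55)*33 + 2189)) = √((105 + √(19² + 105²)) + (22965 - 10677)/((-44 + 55)*33 + 2189)) = √((105 + √(361 + 11025)) + 12288/(11*33 + 2189)) = √((105 + √11386) + 12288/(363 + 2189)) = √((105 + √11386) + 12288/2552) = √((105 + √11386) + 12288*(1/2552)) = √((105 + √11386) + 1536/319) = √(35031/319 + √11386)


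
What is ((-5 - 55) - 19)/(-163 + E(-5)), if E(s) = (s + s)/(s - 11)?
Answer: 632/1299 ≈ 0.48653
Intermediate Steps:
E(s) = 2*s/(-11 + s) (E(s) = (2*s)/(-11 + s) = 2*s/(-11 + s))
((-5 - 55) - 19)/(-163 + E(-5)) = ((-5 - 55) - 19)/(-163 + 2*(-5)/(-11 - 5)) = (-60 - 19)/(-163 + 2*(-5)/(-16)) = -79/(-163 + 2*(-5)*(-1/16)) = -79/(-163 + 5/8) = -79/(-1299/8) = -8/1299*(-79) = 632/1299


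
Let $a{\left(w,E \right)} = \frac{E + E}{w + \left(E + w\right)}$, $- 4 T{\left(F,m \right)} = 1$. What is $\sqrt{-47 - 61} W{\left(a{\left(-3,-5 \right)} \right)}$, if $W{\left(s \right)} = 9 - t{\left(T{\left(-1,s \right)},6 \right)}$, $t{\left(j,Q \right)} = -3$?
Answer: $72 i \sqrt{3} \approx 124.71 i$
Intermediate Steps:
$T{\left(F,m \right)} = - \frac{1}{4}$ ($T{\left(F,m \right)} = \left(- \frac{1}{4}\right) 1 = - \frac{1}{4}$)
$a{\left(w,E \right)} = \frac{2 E}{E + 2 w}$
$W{\left(s \right)} = 12$ ($W{\left(s \right)} = 9 - -3 = 9 + 3 = 12$)
$\sqrt{-47 - 61} W{\left(a{\left(-3,-5 \right)} \right)} = \sqrt{-47 - 61} \cdot 12 = \sqrt{-108} \cdot 12 = 6 i \sqrt{3} \cdot 12 = 72 i \sqrt{3}$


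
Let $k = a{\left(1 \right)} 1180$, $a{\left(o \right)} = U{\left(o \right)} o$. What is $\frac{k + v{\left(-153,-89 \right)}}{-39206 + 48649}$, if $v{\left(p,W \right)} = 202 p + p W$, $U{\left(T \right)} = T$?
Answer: $- \frac{16109}{9443} \approx -1.7059$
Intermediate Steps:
$a{\left(o \right)} = o^{2}$ ($a{\left(o \right)} = o o = o^{2}$)
$k = 1180$ ($k = 1^{2} \cdot 1180 = 1 \cdot 1180 = 1180$)
$v{\left(p,W \right)} = 202 p + W p$
$\frac{k + v{\left(-153,-89 \right)}}{-39206 + 48649} = \frac{1180 - 153 \left(202 - 89\right)}{-39206 + 48649} = \frac{1180 - 17289}{9443} = \left(1180 - 17289\right) \frac{1}{9443} = \left(-16109\right) \frac{1}{9443} = - \frac{16109}{9443}$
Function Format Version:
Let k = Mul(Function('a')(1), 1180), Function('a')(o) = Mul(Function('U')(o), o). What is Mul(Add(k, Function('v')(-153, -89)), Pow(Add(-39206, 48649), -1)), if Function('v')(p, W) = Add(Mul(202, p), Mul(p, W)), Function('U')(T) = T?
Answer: Rational(-16109, 9443) ≈ -1.7059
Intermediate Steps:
Function('a')(o) = Pow(o, 2) (Function('a')(o) = Mul(o, o) = Pow(o, 2))
k = 1180 (k = Mul(Pow(1, 2), 1180) = Mul(1, 1180) = 1180)
Function('v')(p, W) = Add(Mul(202, p), Mul(W, p))
Mul(Add(k, Function('v')(-153, -89)), Pow(Add(-39206, 48649), -1)) = Mul(Add(1180, Mul(-153, Add(202, -89))), Pow(Add(-39206, 48649), -1)) = Mul(Add(1180, Mul(-153, 113)), Pow(9443, -1)) = Mul(Add(1180, -17289), Rational(1, 9443)) = Mul(-16109, Rational(1, 9443)) = Rational(-16109, 9443)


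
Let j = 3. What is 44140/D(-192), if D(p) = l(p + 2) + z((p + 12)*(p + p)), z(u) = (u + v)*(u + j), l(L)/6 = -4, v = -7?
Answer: 8828/955459575 ≈ 9.2395e-6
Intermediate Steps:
l(L) = -24 (l(L) = 6*(-4) = -24)
z(u) = (-7 + u)*(3 + u) (z(u) = (u - 7)*(u + 3) = (-7 + u)*(3 + u))
D(p) = -45 - 8*p*(12 + p) + 4*p²*(12 + p)² (D(p) = -24 + (-21 + ((p + 12)*(p + p))² - 4*(p + 12)*(p + p)) = -24 + (-21 + ((12 + p)*(2*p))² - 4*(12 + p)*2*p) = -24 + (-21 + (2*p*(12 + p))² - 8*p*(12 + p)) = -24 + (-21 + 4*p²*(12 + p)² - 8*p*(12 + p)) = -24 + (-21 - 8*p*(12 + p) + 4*p²*(12 + p)²) = -45 - 8*p*(12 + p) + 4*p²*(12 + p)²)
44140/D(-192) = 44140/(-45 - 8*(-192)*(12 - 192) + 4*(-192)²*(12 - 192)²) = 44140/(-45 - 8*(-192)*(-180) + 4*36864*(-180)²) = 44140/(-45 - 276480 + 4*36864*32400) = 44140/(-45 - 276480 + 4777574400) = 44140/4777297875 = 44140*(1/4777297875) = 8828/955459575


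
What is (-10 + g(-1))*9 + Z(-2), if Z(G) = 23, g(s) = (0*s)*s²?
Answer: -67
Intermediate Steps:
g(s) = 0 (g(s) = 0*s² = 0)
(-10 + g(-1))*9 + Z(-2) = (-10 + 0)*9 + 23 = -10*9 + 23 = -90 + 23 = -67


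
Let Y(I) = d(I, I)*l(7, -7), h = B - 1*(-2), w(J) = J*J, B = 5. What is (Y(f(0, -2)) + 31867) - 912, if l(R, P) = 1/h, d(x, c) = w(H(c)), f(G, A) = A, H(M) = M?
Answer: 216689/7 ≈ 30956.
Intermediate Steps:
w(J) = J**2
h = 7 (h = 5 - 1*(-2) = 5 + 2 = 7)
d(x, c) = c**2
l(R, P) = 1/7
Y(I) = I**2/7 (Y(I) = I**2*(1/7) = I**2/7)
(Y(f(0, -2)) + 31867) - 912 = ((1/7)*(-2)**2 + 31867) - 912 = ((1/7)*4 + 31867) - 912 = (4/7 + 31867) - 912 = 223073/7 - 912 = 216689/7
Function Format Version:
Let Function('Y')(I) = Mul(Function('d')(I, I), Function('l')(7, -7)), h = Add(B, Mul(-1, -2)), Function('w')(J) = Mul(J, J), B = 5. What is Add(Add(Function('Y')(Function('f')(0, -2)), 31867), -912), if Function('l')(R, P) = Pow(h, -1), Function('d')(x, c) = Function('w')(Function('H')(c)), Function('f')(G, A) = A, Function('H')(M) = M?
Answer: Rational(216689, 7) ≈ 30956.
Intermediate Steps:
Function('w')(J) = Pow(J, 2)
h = 7 (h = Add(5, Mul(-1, -2)) = Add(5, 2) = 7)
Function('d')(x, c) = Pow(c, 2)
Function('l')(R, P) = Rational(1, 7) (Function('l')(R, P) = Pow(7, -1) = Rational(1, 7))
Function('Y')(I) = Mul(Rational(1, 7), Pow(I, 2)) (Function('Y')(I) = Mul(Pow(I, 2), Rational(1, 7)) = Mul(Rational(1, 7), Pow(I, 2)))
Add(Add(Function('Y')(Function('f')(0, -2)), 31867), -912) = Add(Add(Mul(Rational(1, 7), Pow(-2, 2)), 31867), -912) = Add(Add(Mul(Rational(1, 7), 4), 31867), -912) = Add(Add(Rational(4, 7), 31867), -912) = Add(Rational(223073, 7), -912) = Rational(216689, 7)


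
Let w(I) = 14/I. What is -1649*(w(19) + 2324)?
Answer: -72836330/19 ≈ -3.8335e+6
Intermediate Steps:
-1649*(w(19) + 2324) = -1649*(14/19 + 2324) = -1649*44170/19 = -72836330/19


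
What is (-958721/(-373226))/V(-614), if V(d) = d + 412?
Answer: -958721/75391652 ≈ -0.012717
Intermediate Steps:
V(d) = 412 + d
(-958721/(-373226))/V(-614) = (-958721/(-373226))/(412 - 614) = -958721*(-1/373226)/(-202) = (958721/373226)*(-1/202) = -958721/75391652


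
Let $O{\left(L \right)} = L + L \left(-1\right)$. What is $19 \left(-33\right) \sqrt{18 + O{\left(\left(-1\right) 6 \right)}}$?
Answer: $- 1881 \sqrt{2} \approx -2660.1$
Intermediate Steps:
$O{\left(L \right)} = 0$ ($O{\left(L \right)} = L - L = 0$)
$19 \left(-33\right) \sqrt{18 + O{\left(\left(-1\right) 6 \right)}} = 19 \left(-33\right) \sqrt{18 + 0} = - 627 \sqrt{18} = - 627 \cdot 3 \sqrt{2} = - 1881 \sqrt{2}$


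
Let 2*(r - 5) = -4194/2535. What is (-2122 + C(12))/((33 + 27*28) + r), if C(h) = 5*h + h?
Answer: -1732250/670231 ≈ -2.5846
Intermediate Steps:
r = 3526/845 (r = 5 + (-4194/2535)/2 = 5 + (-4194*1/2535)/2 = 5 + (½)*(-1398/845) = 5 - 699/845 = 3526/845 ≈ 4.1728)
C(h) = 6*h
(-2122 + C(12))/((33 + 27*28) + r) = (-2122 + 6*12)/((33 + 27*28) + 3526/845) = (-2122 + 72)/((33 + 756) + 3526/845) = -2050/(789 + 3526/845) = -2050/670231/845 = -2050*845/670231 = -1732250/670231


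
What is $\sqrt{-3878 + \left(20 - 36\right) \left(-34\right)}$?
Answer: $i \sqrt{3334} \approx 57.741 i$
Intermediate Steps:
$\sqrt{-3878 + \left(20 - 36\right) \left(-34\right)} = \sqrt{-3878 - -544} = \sqrt{-3878 + 544} = \sqrt{-3334} = i \sqrt{3334}$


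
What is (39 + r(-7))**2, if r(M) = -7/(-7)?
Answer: 1600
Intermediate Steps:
r(M) = 1 (r(M) = -7*(-1/7) = 1)
(39 + r(-7))**2 = (39 + 1)**2 = 40**2 = 1600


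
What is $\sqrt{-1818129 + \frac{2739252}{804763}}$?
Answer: $\frac{15 i \sqrt{5233320886294669}}{804763} \approx 1348.4 i$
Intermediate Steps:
$\sqrt{-1818129 + \frac{2739252}{804763}} = \sqrt{- \frac{1463160209175}{804763}} = \frac{15 i \sqrt{5233320886294669}}{804763}$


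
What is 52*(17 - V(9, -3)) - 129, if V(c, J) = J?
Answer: 911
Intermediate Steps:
52*(17 - V(9, -3)) - 129 = 52*(17 - 1*(-3)) - 129 = 52*(17 + 3) - 129 = 52*20 - 129 = 1040 - 129 = 911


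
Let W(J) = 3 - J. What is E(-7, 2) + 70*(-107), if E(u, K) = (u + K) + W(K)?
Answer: -7494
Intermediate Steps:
E(u, K) = 3 + u (E(u, K) = (u + K) + (3 - K) = (K + u) + (3 - K) = 3 + u)
E(-7, 2) + 70*(-107) = (3 - 7) + 70*(-107) = -4 - 7490 = -7494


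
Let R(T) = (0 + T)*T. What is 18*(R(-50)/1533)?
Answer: 15000/511 ≈ 29.354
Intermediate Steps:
R(T) = T² (R(T) = T*T = T²)
18*(R(-50)/1533) = 18*((-50)²/1533) = 18*(2500*(1/1533)) = 18*(2500/1533) = 15000/511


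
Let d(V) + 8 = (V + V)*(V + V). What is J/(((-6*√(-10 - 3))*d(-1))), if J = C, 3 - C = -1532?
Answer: -1535*I*√13/312 ≈ -17.739*I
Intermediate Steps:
C = 1535 (C = 3 - 1*(-1532) = 3 + 1532 = 1535)
J = 1535
d(V) = -8 + 4*V² (d(V) = -8 + (V + V)*(V + V) = -8 + (2*V)*(2*V) = -8 + 4*V²)
J/(((-6*√(-10 - 3))*d(-1))) = 1535/(((-6*√(-10 - 3))*(-8 + 4*(-1)²))) = 1535/(((-6*I*√13)*(-8 + 4*1))) = 1535/(((-6*I*√13)*(-8 + 4))) = 1535/((-6*I*√13*(-4))) = 1535/((24*I*√13)) = 1535*(-I*√13/312) = -1535*I*√13/312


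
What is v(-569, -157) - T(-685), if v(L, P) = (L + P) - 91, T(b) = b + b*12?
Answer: 8088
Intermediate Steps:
T(b) = 13*b (T(b) = b + 12*b = 13*b)
v(L, P) = -91 + L + P
v(-569, -157) - T(-685) = (-91 - 569 - 157) - 13*(-685) = -817 - 1*(-8905) = -817 + 8905 = 8088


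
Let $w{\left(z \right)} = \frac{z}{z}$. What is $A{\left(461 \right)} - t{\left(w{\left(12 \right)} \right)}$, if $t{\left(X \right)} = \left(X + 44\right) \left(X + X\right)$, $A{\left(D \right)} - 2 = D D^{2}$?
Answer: $97972093$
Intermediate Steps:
$A{\left(D \right)} = 2 + D^{3}$ ($A{\left(D \right)} = 2 + D D^{2} = 2 + D^{3}$)
$w{\left(z \right)} = 1$
$t{\left(X \right)} = 2 X \left(44 + X\right)$ ($t{\left(X \right)} = \left(44 + X\right) 2 X = 2 X \left(44 + X\right)$)
$A{\left(461 \right)} - t{\left(w{\left(12 \right)} \right)} = \left(2 + 461^{3}\right) - 2 \cdot 1 \left(44 + 1\right) = \left(2 + 97972181\right) - 2 \cdot 1 \cdot 45 = 97972183 - 90 = 97972093$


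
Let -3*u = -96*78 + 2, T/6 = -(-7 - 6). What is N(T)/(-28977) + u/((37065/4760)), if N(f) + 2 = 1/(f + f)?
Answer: 56817461279/177300604 ≈ 320.46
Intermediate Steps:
T = 78 (T = 6*(-(-7 - 6)) = 6*(-1*(-13)) = 6*13 = 78)
N(f) = -2 + 1/(2*f) (N(f) = -2 + 1/(f + f) = -2 + 1/(2*f))
u = 7486/3 (u = -(-96*78 + 2)/3 = -(-7488 + 2)/3 = -⅓*(-7486) = 7486/3 ≈ 2495.3)
N(T)/(-28977) + u/((37065/4760)) = (-2 + (½)/78)/(-28977) + 7486/(3*((37065/4760))) = (-2 + (½)*(1/78))*(-1/28977) + 7486/(3*((37065*(1/4760)))) = (-2 + 1/156)*(-1/28977) + 7486/(3*(1059/136)) = -311/156*(-1/28977) + (7486/3)*(136/1059) = 311/4520412 + 1018096/3177 = 56817461279/177300604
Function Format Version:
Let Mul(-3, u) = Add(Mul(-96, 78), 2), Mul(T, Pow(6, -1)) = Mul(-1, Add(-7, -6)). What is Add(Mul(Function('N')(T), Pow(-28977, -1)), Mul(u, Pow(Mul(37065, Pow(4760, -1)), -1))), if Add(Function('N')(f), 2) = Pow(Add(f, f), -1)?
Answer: Rational(56817461279, 177300604) ≈ 320.46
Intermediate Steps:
T = 78 (T = Mul(6, Mul(-1, Add(-7, -6))) = Mul(6, Mul(-1, -13)) = Mul(6, 13) = 78)
Function('N')(f) = Add(-2, Mul(Rational(1, 2), Pow(f, -1))) (Function('N')(f) = Add(-2, Pow(Add(f, f), -1)) = Add(-2, Pow(Mul(2, f), -1)) = Add(-2, Mul(Rational(1, 2), Pow(f, -1))))
u = Rational(7486, 3) (u = Mul(Rational(-1, 3), Add(Mul(-96, 78), 2)) = Mul(Rational(-1, 3), Add(-7488, 2)) = Mul(Rational(-1, 3), -7486) = Rational(7486, 3) ≈ 2495.3)
Add(Mul(Function('N')(T), Pow(-28977, -1)), Mul(u, Pow(Mul(37065, Pow(4760, -1)), -1))) = Add(Mul(Add(-2, Mul(Rational(1, 2), Pow(78, -1))), Pow(-28977, -1)), Mul(Rational(7486, 3), Pow(Mul(37065, Pow(4760, -1)), -1))) = Add(Mul(Add(-2, Mul(Rational(1, 2), Rational(1, 78))), Rational(-1, 28977)), Mul(Rational(7486, 3), Pow(Mul(37065, Rational(1, 4760)), -1))) = Add(Mul(Add(-2, Rational(1, 156)), Rational(-1, 28977)), Mul(Rational(7486, 3), Pow(Rational(1059, 136), -1))) = Add(Mul(Rational(-311, 156), Rational(-1, 28977)), Mul(Rational(7486, 3), Rational(136, 1059))) = Add(Rational(311, 4520412), Rational(1018096, 3177)) = Rational(56817461279, 177300604)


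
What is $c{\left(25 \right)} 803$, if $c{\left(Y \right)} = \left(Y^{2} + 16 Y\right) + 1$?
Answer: $823878$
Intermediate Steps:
$c{\left(Y \right)} = 1 + Y^{2} + 16 Y$
$c{\left(25 \right)} 803 = \left(1 + 25^{2} + 16 \cdot 25\right) 803 = \left(1 + 625 + 400\right) 803 = 1026 \cdot 803 = 823878$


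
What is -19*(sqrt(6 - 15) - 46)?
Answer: 874 - 57*I ≈ 874.0 - 57.0*I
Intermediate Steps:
-19*(sqrt(6 - 15) - 46) = -19*(sqrt(-9) - 46) = -19*(3*I - 46) = -19*(-46 + 3*I) = 874 - 57*I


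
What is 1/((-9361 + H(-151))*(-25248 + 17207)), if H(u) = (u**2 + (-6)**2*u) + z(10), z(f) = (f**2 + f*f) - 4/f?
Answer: -5/329825738 ≈ -1.5160e-8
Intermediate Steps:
z(f) = -4/f + 2*f**2 (z(f) = (f**2 + f**2) - 4/f = 2*f**2 - 4/f = -4/f + 2*f**2)
H(u) = 998/5 + u**2 + 36*u (H(u) = (u**2 + (-6)**2*u) + 2*(-2 + 10**3)/10 = (u**2 + 36*u) + 2*(1/10)*(-2 + 1000) = (u**2 + 36*u) + 2*(1/10)*998 = (u**2 + 36*u) + 998/5 = 998/5 + u**2 + 36*u)
1/((-9361 + H(-151))*(-25248 + 17207)) = 1/((-9361 + (998/5 + (-151)**2 + 36*(-151)))*(-25248 + 17207)) = 1/((-9361 + (998/5 + 22801 - 5436))*(-8041)) = 1/((-9361 + 87823/5)*(-8041)) = 1/((41018/5)*(-8041)) = 1/(-329825738/5) = -5/329825738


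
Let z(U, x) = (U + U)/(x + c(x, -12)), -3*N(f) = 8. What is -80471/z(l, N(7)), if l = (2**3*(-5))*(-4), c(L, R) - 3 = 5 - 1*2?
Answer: -80471/96 ≈ -838.24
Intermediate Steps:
N(f) = -8/3 (N(f) = -1/3*8 = -8/3)
c(L, R) = 6 (c(L, R) = 3 + (5 - 1*2) = 3 + (5 - 2) = 3 + 3 = 6)
l = 160 (l = (8*(-5))*(-4) = -40*(-4) = 160)
z(U, x) = 2*U/(6 + x) (z(U, x) = (U + U)/(x + 6) = (2*U)/(6 + x) = 2*U/(6 + x))
-80471/z(l, N(7)) = -80471/(2*160/(6 - 8/3)) = -80471/(2*160/(10/3)) = -80471/(2*160*(3/10)) = -80471/96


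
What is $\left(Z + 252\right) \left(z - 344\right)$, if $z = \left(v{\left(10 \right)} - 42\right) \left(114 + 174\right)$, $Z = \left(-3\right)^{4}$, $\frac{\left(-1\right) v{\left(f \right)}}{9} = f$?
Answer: $-12773880$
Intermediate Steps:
$v{\left(f \right)} = - 9 f$
$Z = 81$
$z = -38016$ ($z = \left(\left(-9\right) 10 - 42\right) \left(114 + 174\right) = \left(-90 - 42\right) 288 = \left(-132\right) 288 = -38016$)
$\left(Z + 252\right) \left(z - 344\right) = \left(81 + 252\right) \left(-38016 - 344\right) = 333 \left(-38360\right) = -12773880$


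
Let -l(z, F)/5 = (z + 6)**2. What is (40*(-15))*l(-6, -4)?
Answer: 0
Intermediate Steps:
l(z, F) = -5*(6 + z)**2 (l(z, F) = -5*(z + 6)**2 = -5*(6 + z)**2)
(40*(-15))*l(-6, -4) = (40*(-15))*(-5*(6 - 6)**2) = -(-3000)*0**2 = -(-3000)*0 = -600*0 = 0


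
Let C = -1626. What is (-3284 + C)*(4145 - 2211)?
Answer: -9495940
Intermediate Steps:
(-3284 + C)*(4145 - 2211) = (-3284 - 1626)*(4145 - 2211) = -4910*1934 = -9495940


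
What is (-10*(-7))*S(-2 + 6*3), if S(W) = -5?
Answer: -350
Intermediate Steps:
(-10*(-7))*S(-2 + 6*3) = -10*(-7)*(-5) = 70*(-5) = -350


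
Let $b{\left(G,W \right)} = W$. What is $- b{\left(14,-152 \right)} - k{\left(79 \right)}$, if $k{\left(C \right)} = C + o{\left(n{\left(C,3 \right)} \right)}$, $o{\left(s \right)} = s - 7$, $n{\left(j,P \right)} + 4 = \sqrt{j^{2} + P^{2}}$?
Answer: $84 - 25 \sqrt{10} \approx 4.9431$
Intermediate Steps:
$n{\left(j,P \right)} = -4 + \sqrt{P^{2} + j^{2}}$ ($n{\left(j,P \right)} = -4 + \sqrt{j^{2} + P^{2}} = -4 + \sqrt{P^{2} + j^{2}}$)
$o{\left(s \right)} = -7 + s$
$k{\left(C \right)} = -11 + C + \sqrt{9 + C^{2}}$ ($k{\left(C \right)} = C + \left(-7 + \left(-4 + \sqrt{3^{2} + C^{2}}\right)\right) = C + \left(-7 + \left(-4 + \sqrt{9 + C^{2}}\right)\right) = C + \left(-11 + \sqrt{9 + C^{2}}\right) = -11 + C + \sqrt{9 + C^{2}}$)
$- b{\left(14,-152 \right)} - k{\left(79 \right)} = \left(-1\right) \left(-152\right) - \left(-11 + 79 + \sqrt{9 + 79^{2}}\right) = 152 - \left(-11 + 79 + \sqrt{9 + 6241}\right) = 152 - \left(-11 + 79 + \sqrt{6250}\right) = 152 - \left(-11 + 79 + 25 \sqrt{10}\right) = 152 - \left(68 + 25 \sqrt{10}\right) = 84 - 25 \sqrt{10}$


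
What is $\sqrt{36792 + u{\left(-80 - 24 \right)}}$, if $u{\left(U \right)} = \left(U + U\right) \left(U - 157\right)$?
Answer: $6 \sqrt{2530} \approx 301.79$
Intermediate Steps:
$u{\left(U \right)} = 2 U \left(-157 + U\right)$
$\sqrt{36792 + u{\left(-80 - 24 \right)}} = \sqrt{36792 + 2 \left(-80 - 24\right) \left(-157 - 104\right)} = \sqrt{36792 + 2 \left(-104\right) \left(-157 - 104\right)} = \sqrt{36792 + 2 \left(-104\right) \left(-261\right)} = \sqrt{36792 + 54288} = \sqrt{91080} = 6 \sqrt{2530}$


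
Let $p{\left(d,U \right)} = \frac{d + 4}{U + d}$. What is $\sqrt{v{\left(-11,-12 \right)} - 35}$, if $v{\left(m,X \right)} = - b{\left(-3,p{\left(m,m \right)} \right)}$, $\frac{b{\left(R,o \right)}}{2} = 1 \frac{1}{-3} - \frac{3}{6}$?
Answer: $\frac{10 i \sqrt{3}}{3} \approx 5.7735 i$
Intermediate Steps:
$p{\left(d,U \right)} = \frac{4 + d}{U + d}$
$b{\left(R,o \right)} = - \frac{5}{3}$ ($b{\left(R,o \right)} = 2 \left(1 \frac{1}{-3} - \frac{3}{6}\right) = 2 \left(1 \left(- \frac{1}{3}\right) - \frac{1}{2}\right) = 2 \left(- \frac{1}{3} - \frac{1}{2}\right) = 2 \left(- \frac{5}{6}\right) = - \frac{5}{3}$)
$v{\left(m,X \right)} = \frac{5}{3}$ ($v{\left(m,X \right)} = \left(-1\right) \left(- \frac{5}{3}\right) = \frac{5}{3}$)
$\sqrt{v{\left(-11,-12 \right)} - 35} = \sqrt{\frac{5}{3} - 35} = \sqrt{- \frac{100}{3}} = \frac{10 i \sqrt{3}}{3}$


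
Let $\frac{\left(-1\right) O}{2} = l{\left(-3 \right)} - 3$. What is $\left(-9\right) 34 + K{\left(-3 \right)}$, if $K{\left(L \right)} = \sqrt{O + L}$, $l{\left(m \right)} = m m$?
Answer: $-306 + i \sqrt{15} \approx -306.0 + 3.873 i$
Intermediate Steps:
$l{\left(m \right)} = m^{2}$
$O = -12$ ($O = - 2 \left(\left(-3\right)^{2} - 3\right) = - 2 \left(9 - 3\right) = \left(-2\right) 6 = -12$)
$K{\left(L \right)} = \sqrt{-12 + L}$
$\left(-9\right) 34 + K{\left(-3 \right)} = \left(-9\right) 34 + \sqrt{-12 - 3} = -306 + \sqrt{-15} = -306 + i \sqrt{15}$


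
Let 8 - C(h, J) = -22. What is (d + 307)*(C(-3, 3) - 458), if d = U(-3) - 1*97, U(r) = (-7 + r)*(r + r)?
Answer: -115560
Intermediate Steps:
U(r) = 2*r*(-7 + r) (U(r) = (-7 + r)*(2*r) = 2*r*(-7 + r))
C(h, J) = 30 (C(h, J) = 8 - 1*(-22) = 8 + 22 = 30)
d = -37 (d = 2*(-3)*(-7 - 3) - 1*97 = 2*(-3)*(-10) - 97 = 60 - 97 = -37)
(d + 307)*(C(-3, 3) - 458) = (-37 + 307)*(30 - 458) = 270*(-428) = -115560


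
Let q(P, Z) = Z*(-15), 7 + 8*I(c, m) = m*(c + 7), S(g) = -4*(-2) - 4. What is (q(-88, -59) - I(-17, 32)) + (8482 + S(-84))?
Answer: 75295/8 ≈ 9411.9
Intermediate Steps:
S(g) = 4 (S(g) = 8 - 4 = 4)
I(c, m) = -7/8 + m*(7 + c)/8 (I(c, m) = -7/8 + (m*(c + 7))/8 = -7/8 + (m*(7 + c))/8 = -7/8 + m*(7 + c)/8)
q(P, Z) = -15*Z
(q(-88, -59) - I(-17, 32)) + (8482 + S(-84)) = (-15*(-59) - (-7/8 + (7/8)*32 + (1/8)*(-17)*32)) + (8482 + 4) = (885 - (-7/8 + 28 - 68)) + 8486 = (885 - 1*(-327/8)) + 8486 = (885 + 327/8) + 8486 = 7407/8 + 8486 = 75295/8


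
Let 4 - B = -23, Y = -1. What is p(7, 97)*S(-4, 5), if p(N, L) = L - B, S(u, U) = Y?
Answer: -70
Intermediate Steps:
S(u, U) = -1
B = 27 (B = 4 - 1*(-23) = 4 + 23 = 27)
p(N, L) = -27 + L (p(N, L) = L - 1*27 = L - 27 = -27 + L)
p(7, 97)*S(-4, 5) = (-27 + 97)*(-1) = 70*(-1) = -70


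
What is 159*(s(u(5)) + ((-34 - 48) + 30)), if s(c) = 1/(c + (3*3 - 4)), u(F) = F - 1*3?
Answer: -57717/7 ≈ -8245.3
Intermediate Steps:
u(F) = -3 + F (u(F) = F - 3 = -3 + F)
s(c) = 1/(5 + c) (s(c) = 1/(c + (9 - 4)) = 1/(c + 5) = 1/(5 + c))
159*(s(u(5)) + ((-34 - 48) + 30)) = 159*(1/(5 + (-3 + 5)) + ((-34 - 48) + 30)) = 159*(1/(5 + 2) + (-82 + 30)) = 159*(1/7 - 52) = 159*(-363/7) = -57717/7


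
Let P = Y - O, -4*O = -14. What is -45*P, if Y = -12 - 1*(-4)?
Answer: 1035/2 ≈ 517.50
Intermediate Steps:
O = 7/2 (O = -1/4*(-14) = 7/2 ≈ 3.5000)
Y = -8 (Y = -12 + 4 = -8)
P = -23/2 (P = -8 - 1*7/2 = -8 - 7/2 = -23/2 ≈ -11.500)
-45*P = -45*(-23/2) = 1035/2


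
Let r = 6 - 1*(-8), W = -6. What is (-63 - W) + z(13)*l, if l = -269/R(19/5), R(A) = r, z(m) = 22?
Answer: -3358/7 ≈ -479.71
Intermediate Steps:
r = 14 (r = 6 + 8 = 14)
R(A) = 14
l = -269/14 ≈ -19.214
(-63 - W) + z(13)*l = (-63 - 1*(-6)) + 22*(-269/14) = (-63 + 6) - 2959/7 = -57 - 2959/7 = -3358/7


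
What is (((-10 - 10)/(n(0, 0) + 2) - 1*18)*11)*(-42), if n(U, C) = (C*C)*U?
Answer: 12936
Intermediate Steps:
n(U, C) = U*C**2 (n(U, C) = C**2*U = U*C**2)
(((-10 - 10)/(n(0, 0) + 2) - 1*18)*11)*(-42) = (((-10 - 10)/(0*0**2 + 2) - 1*18)*11)*(-42) = ((-20/(0*0 + 2) - 18)*11)*(-42) = ((-20/(0 + 2) - 18)*11)*(-42) = ((-20/2 - 18)*11)*(-42) = ((-20*1/2 - 18)*11)*(-42) = ((-10 - 18)*11)*(-42) = -28*11*(-42) = -308*(-42) = 12936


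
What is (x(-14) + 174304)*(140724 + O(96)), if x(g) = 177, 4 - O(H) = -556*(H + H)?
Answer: 43180557880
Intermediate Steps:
O(H) = 4 + 1112*H (O(H) = 4 - (-556)*(H + H) = 4 - (-556)*2*H = 4 - (-1112)*H = 4 + 1112*H)
(x(-14) + 174304)*(140724 + O(96)) = (177 + 174304)*(140724 + (4 + 1112*96)) = 174481*(140724 + (4 + 106752)) = 174481*(140724 + 106756) = 174481*247480 = 43180557880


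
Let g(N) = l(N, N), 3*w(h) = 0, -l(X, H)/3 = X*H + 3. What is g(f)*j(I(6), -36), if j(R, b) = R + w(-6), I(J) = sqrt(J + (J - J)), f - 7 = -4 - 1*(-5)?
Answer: -201*sqrt(6) ≈ -492.35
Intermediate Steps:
f = 8 (f = 7 + (-4 - 1*(-5)) = 7 + (-4 + 5) = 7 + 1 = 8)
l(X, H) = -9 - 3*H*X (l(X, H) = -3*(X*H + 3) = -3*(H*X + 3) = -3*(3 + H*X) = -9 - 3*H*X)
I(J) = sqrt(J) (I(J) = sqrt(J + 0) = sqrt(J))
w(h) = 0 (w(h) = (1/3)*0 = 0)
j(R, b) = R (j(R, b) = R + 0 = R)
g(N) = -9 - 3*N**2 (g(N) = -9 - 3*N*N = -9 - 3*N**2)
g(f)*j(I(6), -36) = (-9 - 3*8**2)*sqrt(6) = (-9 - 3*64)*sqrt(6) = (-9 - 192)*sqrt(6) = -201*sqrt(6)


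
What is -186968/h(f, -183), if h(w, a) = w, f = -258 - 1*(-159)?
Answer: 186968/99 ≈ 1888.6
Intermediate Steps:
f = -99 (f = -258 + 159 = -99)
-186968/h(f, -183) = -186968/(-99) = -186968*(-1/99) = 186968/99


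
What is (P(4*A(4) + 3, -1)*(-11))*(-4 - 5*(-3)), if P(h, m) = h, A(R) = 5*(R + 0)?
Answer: -10043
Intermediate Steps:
A(R) = 5*R
(P(4*A(4) + 3, -1)*(-11))*(-4 - 5*(-3)) = ((4*(5*4) + 3)*(-11))*(-4 - 5*(-3)) = ((4*20 + 3)*(-11))*(-4 + 15) = ((80 + 3)*(-11))*11 = (83*(-11))*11 = -913*11 = -10043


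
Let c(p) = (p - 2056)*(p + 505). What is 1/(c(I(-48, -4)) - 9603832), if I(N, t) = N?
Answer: -1/10565360 ≈ -9.4649e-8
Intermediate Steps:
c(p) = (-2056 + p)*(505 + p)
1/(c(I(-48, -4)) - 9603832) = 1/((-1038280 + (-48)² - 1551*(-48)) - 9603832) = 1/((-1038280 + 2304 + 74448) - 9603832) = 1/(-961528 - 9603832) = 1/(-10565360) = -1/10565360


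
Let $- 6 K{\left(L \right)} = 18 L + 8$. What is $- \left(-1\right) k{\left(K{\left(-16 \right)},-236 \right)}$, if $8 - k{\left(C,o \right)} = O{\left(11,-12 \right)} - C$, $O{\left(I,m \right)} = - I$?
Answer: $\frac{197}{3} \approx 65.667$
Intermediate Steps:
$K{\left(L \right)} = - \frac{4}{3} - 3 L$ ($K{\left(L \right)} = - \frac{18 L + 8}{6} = - \frac{8 + 18 L}{6} = - \frac{4}{3} - 3 L$)
$k{\left(C,o \right)} = 19 + C$ ($k{\left(C,o \right)} = 8 - \left(\left(-1\right) 11 - C\right) = 8 - \left(-11 - C\right) = 8 + \left(11 + C\right) = 19 + C$)
$- \left(-1\right) k{\left(K{\left(-16 \right)},-236 \right)} = - \left(-1\right) \left(19 - - \frac{140}{3}\right) = - \left(-1\right) \left(19 + \left(- \frac{4}{3} + 48\right)\right) = - \left(-1\right) \left(19 + \frac{140}{3}\right) = - \frac{\left(-1\right) 197}{3} = \left(-1\right) \left(- \frac{197}{3}\right) = \frac{197}{3}$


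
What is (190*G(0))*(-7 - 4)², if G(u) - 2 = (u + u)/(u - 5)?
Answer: 45980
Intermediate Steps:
G(u) = 2 + 2*u/(-5 + u) (G(u) = 2 + (u + u)/(u - 5) = 2 + (2*u)/(-5 + u) = 2 + 2*u/(-5 + u))
(190*G(0))*(-7 - 4)² = (190*(2*(-5 + 2*0)/(-5 + 0)))*(-7 - 4)² = (190*(2*(-5 + 0)/(-5)))*(-11)² = (190*(2*(-⅕)*(-5)))*121 = (190*2)*121 = 380*121 = 45980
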